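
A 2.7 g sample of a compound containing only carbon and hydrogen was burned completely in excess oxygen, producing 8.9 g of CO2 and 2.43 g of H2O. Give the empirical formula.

mol C = 8.9 / 44.01 = 0.2022; mass C = 0.2022 × 12.01 = 2.429 g
mol H = 2 × (2.43 / 18.02) = 0.2697; mass H = 0.2697 × 1.008 = 0.2719 g
Divide by the smallest (0.2022 mol C): C 1.000, H 1.334
Scaling by 3: C 3.00, H 4.00 → C3H4

C3H4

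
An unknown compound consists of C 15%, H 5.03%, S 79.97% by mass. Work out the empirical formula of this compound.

CH4S2

Assume 100 g: 15 g C, 5.03 g H, 79.97 g S.
n(C) = 15/12.01 = 1.249, n(H) = 5.03/1.008 = 4.99, n(S) = 79.97/32.07 = 2.494
Ratios (÷ 1.249): C 1.000, H 3.995, S 1.997
≈ 1:4:2 → CH4S2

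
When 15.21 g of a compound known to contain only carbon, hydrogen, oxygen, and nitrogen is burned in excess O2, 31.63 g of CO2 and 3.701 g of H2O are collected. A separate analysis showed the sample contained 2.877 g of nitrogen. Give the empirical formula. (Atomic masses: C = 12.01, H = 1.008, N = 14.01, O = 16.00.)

C7H4N2O2

mol C = 31.63 / 44.01 = 0.7187; mass C = 0.7187 × 12.01 = 8.632 g
mol H = 2 × (3.701 / 18.02) = 0.4108; mass H = 0.4108 × 1.008 = 0.4141 g
mol N = 2.877 / 14.01 = 0.2054
mass O = 15.21 − (11.92) = 3.287 g → mol O = 0.2055
Smallest is N at 0.2054 mol; normalising gives C 3.500, H 2.000, N 1.000, O 1.001
×2: C 7.00, H 4.00, N 2.00, O 2.00 → C7H4N2O2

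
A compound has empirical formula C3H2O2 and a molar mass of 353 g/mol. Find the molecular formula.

C15H10O10

Empirical-formula mass = 70.05 g/mol
n = 353 / 70.05 = 5.04 ≈ 5
Molecular formula = (C3H2O2)5 = C15H10O10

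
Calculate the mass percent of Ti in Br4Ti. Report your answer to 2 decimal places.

13.03%

Molar mass = 4(79.90) + 1(47.87) = 367.470 g/mol
Mass of Ti per mole = 1 × 47.87 = 47.870 g
% Ti = 47.870 / 367.470 × 100 = 13.03%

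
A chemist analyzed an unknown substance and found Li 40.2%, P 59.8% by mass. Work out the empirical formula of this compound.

Li3P

Assume 100 g: 40.2 g Li, 59.8 g P.
Moles — Li: 40.2 / 6.94 = 5.793 mol; P: 59.8 / 30.97 = 1.931 mol
Smallest is P at 1.931 mol; normalising gives Li 3.000, P 1.000
Ratio ≈ 3:1, so the empirical formula is Li3P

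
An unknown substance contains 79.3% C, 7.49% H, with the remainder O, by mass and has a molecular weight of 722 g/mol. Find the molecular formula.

Assume 100 g: 79.3 g C, 7.49 g H, 13.21 g O.
Moles — C: 79.3 / 12.01 = 6.603 mol; H: 7.49 / 1.008 = 7.431 mol; O: 13.21 / 16.00 = 0.8256 mol
Smallest is O at 0.8256 mol; normalising gives C 7.997, H 9.000, O 1.000
Ratio ≈ 8:9:1, so the empirical formula is C8H9O
Empirical-formula mass = 121.15 g/mol
n = 722 / 121.15 = 5.96 ≈ 6
Molecular formula = (C8H9O)×6 = C48H54O6

C48H54O6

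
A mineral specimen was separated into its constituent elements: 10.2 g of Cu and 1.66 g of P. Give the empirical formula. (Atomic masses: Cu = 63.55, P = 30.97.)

Cu3P

n(Cu) = 10.2/63.55 = 0.1605, n(P) = 1.66/30.97 = 0.0536
Ratios (÷ 0.0536): Cu 2.994, P 1.000
→ Cu3P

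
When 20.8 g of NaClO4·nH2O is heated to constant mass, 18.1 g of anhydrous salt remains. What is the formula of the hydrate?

NaClO4·H2O

Mass of water lost = 20.8 − 18.1 = 2.7 g → 2.7 / 18.02 = 0.1498 mol H2O
Molar mass of NaClO4 = 122.44 g/mol → mol NaClO4 = 18.1 / 122.44 = 0.1478
n = 0.1498 / 0.1478 = 1.01 ≈ 1 → NaClO4·H2O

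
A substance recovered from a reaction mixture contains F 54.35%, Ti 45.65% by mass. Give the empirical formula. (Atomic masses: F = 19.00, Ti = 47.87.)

F3Ti

Assume 100 g: 54.35 g F, 45.65 g Ti.
Moles — F: 54.35 / 19.00 = 2.861 mol; Ti: 45.65 / 47.87 = 0.9536 mol
Divide by the smallest (0.9536 mol Ti): F 3.000, Ti 1.000
≈ 3:1 → F3Ti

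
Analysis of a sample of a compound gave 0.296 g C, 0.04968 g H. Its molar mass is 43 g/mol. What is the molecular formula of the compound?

C3H6

n(C) = 0.296/12.01 = 0.02465, n(H) = 0.04968/1.008 = 0.04929
Divide by the smallest (0.02465 mol C): C 1.000, H 2.000
≈ 1:2 → CH2
Empirical-formula mass = 14.03 g/mol
n = 43 / 14.03 = 3.07 ≈ 3
Molecular formula = (CH2)×3 = C3H6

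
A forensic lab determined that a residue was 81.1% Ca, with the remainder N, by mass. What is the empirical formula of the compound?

Assume 100 g: 81.1 g Ca, 18.9 g N.
Moles — Ca: 81.1 / 40.08 = 2.023 mol; N: 18.9 / 14.01 = 1.349 mol
Ratios (÷ 1.349): Ca 1.500, N 1.000
Multiply by 2: Ca 3.00, N 2.00 → Ca3N2

Ca3N2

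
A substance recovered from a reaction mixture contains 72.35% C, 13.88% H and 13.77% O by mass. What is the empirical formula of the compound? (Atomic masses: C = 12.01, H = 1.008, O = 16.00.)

Assume 100 g: 72.35 g C, 13.88 g H, 13.77 g O.
Moles — C: 72.35 / 12.01 = 6.024 mol; H: 13.88 / 1.008 = 13.77 mol; O: 13.77 / 16.00 = 0.8606 mol
Ratios (÷ 0.8606): C 7.000, H 16.000, O 1.000
Ratio ≈ 7:16:1, so the empirical formula is C7H16O

C7H16O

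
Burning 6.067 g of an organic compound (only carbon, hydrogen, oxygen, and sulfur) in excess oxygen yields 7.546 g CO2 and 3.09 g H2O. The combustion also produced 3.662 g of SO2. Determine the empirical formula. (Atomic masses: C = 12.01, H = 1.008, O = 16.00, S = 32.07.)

C3H6O2S

mol C = 7.546 / 44.01 = 0.1715; mass C = 0.1715 × 12.01 = 2.059 g
mol H = 2 × (3.09 / 18.02) = 0.3430; mass H = 0.3430 × 1.008 = 0.3457 g
mol S = 3.662 / 64.07 = 0.05716; mass S = 1.833 g
mass O = 6.067 − (4.238) = 1.829 g → mol O = 0.1143
Divide by the smallest (0.05716 mol S): C 3.000, H 6.000, O 2.000, S 1.000
→ C3H6O2S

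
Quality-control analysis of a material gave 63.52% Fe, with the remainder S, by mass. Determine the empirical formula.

Assume 100 g: 63.52 g Fe, 36.48 g S.
Moles — Fe: 63.52 / 55.85 = 1.137 mol; S: 36.48 / 32.07 = 1.138 mol
Ratios (÷ 1.137): Fe 1.000, S 1.000
→ FeS

FeS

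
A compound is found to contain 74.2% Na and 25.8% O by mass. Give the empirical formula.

Na2O

Assume 100 g: 74.2 g Na, 25.8 g O.
Na: 74.2 g ÷ 22.99 g/mol = 3.227 mol
O: 25.8 g ÷ 16.00 g/mol = 1.613 mol
Smallest is O at 1.613 mol; normalising gives Na 2.002, O 1.000
Ratio ≈ 2:1, so the empirical formula is Na2O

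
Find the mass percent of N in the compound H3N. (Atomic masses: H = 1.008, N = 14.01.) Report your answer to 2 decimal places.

Molar mass = 3(1.008) + 1(14.01) = 17.034 g/mol
Mass of N per mole = 1 × 14.01 = 14.010 g
% N = 14.010 / 17.034 × 100 = 82.25%

82.25%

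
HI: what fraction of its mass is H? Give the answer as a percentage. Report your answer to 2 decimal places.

Molar mass = 1(1.008) + 1(126.90) = 127.908 g/mol
Mass of H per mole = 1 × 1.008 = 1.008 g
% H = 1.008 / 127.908 × 100 = 0.79%

0.79%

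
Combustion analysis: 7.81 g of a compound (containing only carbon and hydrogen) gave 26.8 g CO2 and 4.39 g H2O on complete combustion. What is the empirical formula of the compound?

mol C = 26.8 / 44.01 = 0.6090; mass C = 0.6090 × 12.01 = 7.314 g
mol H = 2 × (4.39 / 18.02) = 0.4872; mass H = 0.4872 × 1.008 = 0.4911 g
Smallest is H at 0.4872 mol; normalising gives C 1.250, H 1.000
Multiply by 4: C 5.00, H 4.00 → C5H4

C5H4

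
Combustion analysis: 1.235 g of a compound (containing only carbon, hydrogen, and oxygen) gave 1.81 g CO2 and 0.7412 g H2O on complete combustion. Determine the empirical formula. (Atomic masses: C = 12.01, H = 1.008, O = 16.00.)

mol C = 1.81 / 44.01 = 0.04113; mass C = 0.04113 × 12.01 = 0.4939 g
mol H = 2 × (0.7412 / 18.02) = 0.08226; mass H = 0.08226 × 1.008 = 0.08292 g
mass O = 1.235 − (0.5769) = 0.6581 g → mol O = 0.04113
Ratios (÷ 0.04113): C 1.000, H 2.000, O 1.000
→ CH2O

CH2O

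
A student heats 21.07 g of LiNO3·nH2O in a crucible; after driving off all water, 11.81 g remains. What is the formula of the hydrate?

Mass of water lost = 21.07 − 11.81 = 9.26 g → 9.26 / 18.02 = 0.5139 mol H2O
Molar mass of LiNO3 = 68.95 g/mol → mol LiNO3 = 11.81 / 68.95 = 0.1713
n = 0.5139 / 0.1713 = 3.00 ≈ 3 → LiNO3·3H2O

LiNO3·3H2O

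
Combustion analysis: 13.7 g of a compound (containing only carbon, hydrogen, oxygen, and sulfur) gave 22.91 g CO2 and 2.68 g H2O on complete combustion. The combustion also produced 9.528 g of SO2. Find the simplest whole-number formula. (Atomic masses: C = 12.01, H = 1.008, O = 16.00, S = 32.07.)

C7H4O2S2

mol C = 22.91 / 44.01 = 0.5206; mass C = 0.5206 × 12.01 = 6.252 g
mol H = 2 × (2.68 / 18.02) = 0.2974; mass H = 0.2974 × 1.008 = 0.2998 g
mol S = 9.528 / 64.07 = 0.1487; mass S = 4.769 g
mass O = 13.7 − (11.32) = 2.379 g → mol O = 0.1487
Ratios (÷ 0.1487): C 3.501, H 2.000, O 1.000, S 1.000
Multiply by 2: C 7.00, H 4.00, O 2.00, S 2.00 → C7H4O2S2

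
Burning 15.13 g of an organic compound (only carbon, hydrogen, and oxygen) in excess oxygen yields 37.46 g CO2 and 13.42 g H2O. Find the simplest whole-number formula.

mol C = 37.46 / 44.01 = 0.8512; mass C = 0.8512 × 12.01 = 10.22 g
mol H = 2 × (13.42 / 18.02) = 1.489; mass H = 1.489 × 1.008 = 1.501 g
mass O = 15.13 − (11.72) = 3.406 g → mol O = 0.2129
Ratios (÷ 0.2129): C 3.998, H 6.997, O 1.000
≈ 4:7:1 → C4H7O

C4H7O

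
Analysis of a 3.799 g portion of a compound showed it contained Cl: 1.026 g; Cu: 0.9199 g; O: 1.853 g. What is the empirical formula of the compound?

Cl2CuO8

Cl: 1.026 g ÷ 35.45 g/mol = 0.02894 mol
Cu: 0.9199 g ÷ 63.55 g/mol = 0.01448 mol
O: 1.853 g ÷ 16.00 g/mol = 0.1158 mol
Ratios (÷ 0.01448): Cl 1.999, Cu 1.000, O 8.001
Ratio ≈ 2:1:8, so the empirical formula is Cl2CuO8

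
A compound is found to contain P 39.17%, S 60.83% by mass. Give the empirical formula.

Assume 100 g: 39.17 g P, 60.83 g S.
Moles — P: 39.17 / 30.97 = 1.265 mol; S: 60.83 / 32.07 = 1.897 mol
Divide by the smallest (1.265 mol P): P 1.000, S 1.500
Scaling by 2: P 2.00, S 3.00 → P2S3

P2S3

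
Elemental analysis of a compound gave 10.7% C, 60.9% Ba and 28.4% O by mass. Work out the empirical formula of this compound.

C2BaO4

Assume 100 g: 10.7 g C, 60.9 g Ba, 28.4 g O.
n(C) = 10.7/12.01 = 0.8909, n(Ba) = 60.9/137.33 = 0.4435, n(O) = 28.4/16.00 = 1.775
Smallest is Ba at 0.4435 mol; normalising gives C 2.009, Ba 1.000, O 4.003
→ C2BaO4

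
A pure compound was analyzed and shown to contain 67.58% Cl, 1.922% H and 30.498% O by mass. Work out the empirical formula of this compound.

Assume 100 g: 67.58 g Cl, 1.922 g H, 30.498 g O.
Cl: 67.58 g ÷ 35.45 g/mol = 1.906 mol
H: 1.922 g ÷ 1.008 g/mol = 1.907 mol
O: 30.498 g ÷ 16.00 g/mol = 1.906 mol
Smallest is O at 1.906 mol; normalising gives Cl 1.000, H 1.000, O 1.000
→ ClHO

ClHO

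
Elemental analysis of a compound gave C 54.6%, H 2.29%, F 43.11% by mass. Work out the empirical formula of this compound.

Assume 100 g: 54.6 g C, 2.29 g H, 43.11 g F.
n(C) = 54.6/12.01 = 4.546, n(H) = 2.29/1.008 = 2.272, n(F) = 43.11/19.00 = 2.269
Ratios (÷ 2.269): C 2.004, H 1.001, F 1.000
Ratio ≈ 2:1:1, so the empirical formula is C2HF

C2HF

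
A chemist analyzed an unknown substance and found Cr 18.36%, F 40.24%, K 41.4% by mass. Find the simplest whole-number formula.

Assume 100 g: 18.36 g Cr, 40.24 g F, 41.4 g K.
Cr: 18.36 g ÷ 52.00 g/mol = 0.3531 mol
F: 40.24 g ÷ 19.00 g/mol = 2.118 mol
K: 41.4 g ÷ 39.10 g/mol = 1.059 mol
Divide by the smallest (0.3531 mol Cr): Cr 1.000, F 5.998, K 2.999
→ CrF6K3

CrF6K3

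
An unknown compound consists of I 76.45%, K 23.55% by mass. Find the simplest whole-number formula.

IK

Assume 100 g: 76.45 g I, 23.55 g K.
I: 76.45 g ÷ 126.90 g/mol = 0.6024 mol
K: 23.55 g ÷ 39.10 g/mol = 0.6023 mol
Divide by the smallest (0.6023 mol K): I 1.000, K 1.000
≈ 1:1 → IK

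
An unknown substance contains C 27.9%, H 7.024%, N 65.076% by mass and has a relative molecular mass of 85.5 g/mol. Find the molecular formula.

C2H6N4

Assume 100 g: 27.9 g C, 7.024 g H, 65.076 g N.
C: 27.9 g ÷ 12.01 g/mol = 2.323 mol
H: 7.024 g ÷ 1.008 g/mol = 6.968 mol
N: 65.076 g ÷ 14.01 g/mol = 4.645 mol
Smallest is C at 2.323 mol; normalising gives C 1.000, H 3.000, N 2.000
→ CH3N2
Empirical-formula mass = 43.05 g/mol
n = 85.5 / 43.05 = 1.99 ≈ 2
Molecular formula = (CH3N2)×2 = C2H6N4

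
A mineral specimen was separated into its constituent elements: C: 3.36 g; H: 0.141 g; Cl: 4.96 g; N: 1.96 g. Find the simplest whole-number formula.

C2HClN

Moles — C: 3.36 / 12.01 = 0.2798 mol; H: 0.141 / 1.008 = 0.1399 mol; Cl: 4.96 / 35.45 = 0.1399 mol; N: 1.96 / 14.01 = 0.1399 mol
Smallest is H at 0.1399 mol; normalising gives C 2.000, H 1.000, Cl 1.000, N 1.000
≈ 2:1:1:1 → C2HClN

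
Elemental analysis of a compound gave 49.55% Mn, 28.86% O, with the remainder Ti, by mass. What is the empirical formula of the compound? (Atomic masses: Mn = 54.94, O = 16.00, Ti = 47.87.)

Assume 100 g: 49.55 g Mn, 28.86 g O, 21.59 g Ti.
Mn: 49.55 g ÷ 54.94 g/mol = 0.9019 mol
O: 28.86 g ÷ 16.00 g/mol = 1.804 mol
Ti: 21.59 g ÷ 47.87 g/mol = 0.451 mol
Divide by the smallest (0.451 mol Ti): Mn 2.000, O 3.999, Ti 1.000
→ Mn2O4Ti

Mn2O4Ti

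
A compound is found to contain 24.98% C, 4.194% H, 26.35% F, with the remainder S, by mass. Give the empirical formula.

C3H6F2S2

Assume 100 g: 24.98 g C, 4.194 g H, 26.35 g F, 44.476 g S.
Moles — C: 24.98 / 12.01 = 2.08 mol; H: 4.194 / 1.008 = 4.161 mol; F: 26.35 / 19.00 = 1.387 mol; S: 44.476 / 32.07 = 1.387 mol
Smallest is S at 1.387 mol; normalising gives C 1.500, H 3.000, F 1.000, S 1.000
Multiply by 2: C 3.00, H 6.00, F 2.00, S 2.00 → C3H6F2S2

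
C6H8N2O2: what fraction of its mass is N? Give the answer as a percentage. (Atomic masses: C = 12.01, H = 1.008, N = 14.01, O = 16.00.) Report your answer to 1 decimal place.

Molar mass = 6(12.01) + 8(1.008) + 2(14.01) + 2(16.00) = 140.144 g/mol
Mass of N per mole = 2 × 14.01 = 28.020 g
% N = 28.020 / 140.144 × 100 = 20.0%

20.0%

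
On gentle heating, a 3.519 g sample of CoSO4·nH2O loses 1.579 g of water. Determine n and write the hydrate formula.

Mass of anhydrous CoSO4 = 3.519 − 1.579 = 1.94 g
mol H2O = 1.579 / 18.02 = 0.08762
Molar mass of CoSO4 = 155.00 g/mol → mol CoSO4 = 1.94 / 155.00 = 0.01252
n = 0.08762 / 0.01252 = 7.00 ≈ 7 → CoSO4·7H2O

CoSO4·7H2O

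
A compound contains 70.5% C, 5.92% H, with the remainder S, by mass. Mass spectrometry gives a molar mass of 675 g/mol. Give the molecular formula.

C40H40S5

Assume 100 g: 70.5 g C, 5.92 g H, 23.58 g S.
Moles — C: 70.5 / 12.01 = 5.87 mol; H: 5.92 / 1.008 = 5.873 mol; S: 23.58 / 32.07 = 0.7353 mol
Divide by the smallest (0.7353 mol S): C 7.984, H 7.988, S 1.000
Ratio ≈ 8:8:1, so the empirical formula is C8H8S
Empirical-formula mass = 136.21 g/mol
n = 675 / 136.21 = 4.96 ≈ 5
Molecular formula = (C8H8S)×5 = C40H40S5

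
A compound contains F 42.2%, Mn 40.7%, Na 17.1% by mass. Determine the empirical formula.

Assume 100 g: 42.2 g F, 40.7 g Mn, 17.1 g Na.
Moles — F: 42.2 / 19.00 = 2.221 mol; Mn: 40.7 / 54.94 = 0.7408 mol; Na: 17.1 / 22.99 = 0.7438 mol
Ratios (÷ 0.7408): F 2.998, Mn 1.000, Na 1.004
Ratio ≈ 3:1:1, so the empirical formula is F3MnNa

F3MnNa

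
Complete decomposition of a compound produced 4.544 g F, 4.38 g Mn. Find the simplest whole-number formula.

F3Mn

n(F) = 4.544/19.00 = 0.2392, n(Mn) = 4.38/54.94 = 0.07972
Ratios (÷ 0.07972): F 3.000, Mn 1.000
≈ 3:1 → F3Mn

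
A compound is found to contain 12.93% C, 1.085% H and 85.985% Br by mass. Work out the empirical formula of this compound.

Assume 100 g: 12.93 g C, 1.085 g H, 85.985 g Br.
Moles — C: 12.93 / 12.01 = 1.077 mol; H: 1.085 / 1.008 = 1.076 mol; Br: 85.985 / 79.90 = 1.076 mol
Divide by the smallest (1.076 mol Br): C 1.000, H 1.000, Br 1.000
Ratio ≈ 1:1:1, so the empirical formula is CHBr

CHBr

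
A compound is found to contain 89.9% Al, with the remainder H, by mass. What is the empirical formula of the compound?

Assume 100 g: 89.9 g Al, 10.1 g H.
n(Al) = 89.9/26.98 = 3.332, n(H) = 10.1/1.008 = 10.02
Smallest is Al at 3.332 mol; normalising gives Al 1.000, H 3.007
≈ 1:3 → AlH3

AlH3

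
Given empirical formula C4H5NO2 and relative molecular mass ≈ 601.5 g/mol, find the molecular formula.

C24H30N6O12

Empirical-formula mass = 99.09 g/mol
n = 601.5 / 99.09 = 6.07 ≈ 6
Molecular formula = (C4H5NO2)6 = C24H30N6O12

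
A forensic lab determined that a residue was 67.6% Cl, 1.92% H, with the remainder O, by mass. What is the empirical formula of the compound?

Assume 100 g: 67.6 g Cl, 1.92 g H, 30.48 g O.
Cl: 67.6 g ÷ 35.45 g/mol = 1.907 mol
H: 1.92 g ÷ 1.008 g/mol = 1.905 mol
O: 30.48 g ÷ 16.00 g/mol = 1.905 mol
Ratios (÷ 1.905): Cl 1.001, H 1.000, O 1.000
≈ 1:1:1 → ClHO

ClHO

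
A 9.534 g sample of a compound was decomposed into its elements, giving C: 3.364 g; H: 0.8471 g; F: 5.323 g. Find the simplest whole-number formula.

Moles — C: 3.364 / 12.01 = 0.2801 mol; H: 0.8471 / 1.008 = 0.8404 mol; F: 5.323 / 19.00 = 0.2802 mol
Divide by the smallest (0.2801 mol C): C 1.000, H 3.000, F 1.000
Ratio ≈ 1:3:1, so the empirical formula is CH3F

CH3F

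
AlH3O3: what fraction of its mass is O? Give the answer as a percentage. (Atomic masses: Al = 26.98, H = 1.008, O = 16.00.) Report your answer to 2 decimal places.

Molar mass = 1(26.98) + 3(1.008) + 3(16.00) = 78.004 g/mol
Mass of O per mole = 3 × 16.00 = 48.000 g
% O = 48.000 / 78.004 × 100 = 61.54%

61.54%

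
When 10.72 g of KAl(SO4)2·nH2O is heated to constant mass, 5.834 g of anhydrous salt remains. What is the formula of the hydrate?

Mass of water lost = 10.72 − 5.834 = 4.886 g → 4.886 / 18.02 = 0.2711 mol H2O
Molar mass of KAl(SO4)2 = 258.22 g/mol → mol KAl(SO4)2 = 5.834 / 258.22 = 0.02259
n = 0.2711 / 0.02259 = 12.00 ≈ 12 → KAl(SO4)2·12H2O

KAl(SO4)2·12H2O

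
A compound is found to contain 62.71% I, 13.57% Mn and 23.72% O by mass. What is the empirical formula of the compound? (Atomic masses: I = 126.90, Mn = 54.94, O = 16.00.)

I2MnO6

Assume 100 g: 62.71 g I, 13.57 g Mn, 23.72 g O.
I: 62.71 g ÷ 126.90 g/mol = 0.4942 mol
Mn: 13.57 g ÷ 54.94 g/mol = 0.247 mol
O: 23.72 g ÷ 16.00 g/mol = 1.482 mol
Ratios (÷ 0.247): I 2.001, Mn 1.000, O 6.002
→ I2MnO6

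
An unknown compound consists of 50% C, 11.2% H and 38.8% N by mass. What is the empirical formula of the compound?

C3H8N2

Assume 100 g: 50 g C, 11.2 g H, 38.8 g N.
n(C) = 50/12.01 = 4.163, n(H) = 11.2/1.008 = 11.11, n(N) = 38.8/14.01 = 2.769
Ratios (÷ 2.769): C 1.503, H 4.012, N 1.000
Scaling by 2: C 3.01, H 8.02, N 2.00 → C3H8N2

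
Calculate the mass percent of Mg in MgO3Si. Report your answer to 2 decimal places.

24.21%

Molar mass = 1(24.31) + 3(16.00) + 1(28.09) = 100.400 g/mol
Mass of Mg per mole = 1 × 24.31 = 24.310 g
% Mg = 24.310 / 100.400 × 100 = 24.21%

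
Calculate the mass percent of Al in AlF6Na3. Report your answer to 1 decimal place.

Molar mass = 1(26.98) + 6(19.00) + 3(22.99) = 209.950 g/mol
Mass of Al per mole = 1 × 26.98 = 26.980 g
% Al = 26.980 / 209.950 × 100 = 12.9%

12.9%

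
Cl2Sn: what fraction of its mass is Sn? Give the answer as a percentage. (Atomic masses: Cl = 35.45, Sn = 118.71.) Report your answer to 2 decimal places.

62.61%

Molar mass = 2(35.45) + 1(118.71) = 189.610 g/mol
Mass of Sn per mole = 1 × 118.71 = 118.710 g
% Sn = 118.710 / 189.610 × 100 = 62.61%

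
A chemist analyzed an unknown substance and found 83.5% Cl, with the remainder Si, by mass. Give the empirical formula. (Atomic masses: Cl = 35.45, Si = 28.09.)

Assume 100 g: 83.5 g Cl, 16.5 g Si.
Cl: 83.5 g ÷ 35.45 g/mol = 2.355 mol
Si: 16.5 g ÷ 28.09 g/mol = 0.5874 mol
Divide by the smallest (0.5874 mol Si): Cl 4.010, Si 1.000
Ratio ≈ 4:1, so the empirical formula is Cl4Si

Cl4Si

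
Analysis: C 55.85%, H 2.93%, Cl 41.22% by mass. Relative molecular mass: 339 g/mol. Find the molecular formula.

Assume 100 g: 55.85 g C, 2.93 g H, 41.22 g Cl.
Moles — C: 55.85 / 12.01 = 4.65 mol; H: 2.93 / 1.008 = 2.907 mol; Cl: 41.22 / 35.45 = 1.163 mol
Ratios (÷ 1.163): C 3.999, H 2.500, Cl 1.000
×2: C 8.00, H 5.00, Cl 2.00 → C8H5Cl2
Empirical-formula mass = 172.02 g/mol
n = 339 / 172.02 = 1.97 ≈ 2
Molecular formula = (C8H5Cl2)×2 = C16H10Cl4

C16H10Cl4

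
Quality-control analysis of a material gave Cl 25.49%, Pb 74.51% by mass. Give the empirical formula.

Cl2Pb

Assume 100 g: 25.49 g Cl, 74.51 g Pb.
Cl: 25.49 g ÷ 35.45 g/mol = 0.719 mol
Pb: 74.51 g ÷ 207.2 g/mol = 0.3596 mol
Smallest is Pb at 0.3596 mol; normalising gives Cl 2.000, Pb 1.000
Ratio ≈ 2:1, so the empirical formula is Cl2Pb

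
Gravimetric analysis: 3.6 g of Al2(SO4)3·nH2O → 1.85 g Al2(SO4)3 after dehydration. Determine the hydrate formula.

Al2(SO4)3·18H2O

Mass of water lost = 3.6 − 1.85 = 1.75 g → 1.75 / 18.02 = 0.09711 mol H2O
Molar mass of Al2(SO4)3 = 342.17 g/mol → mol Al2(SO4)3 = 1.85 / 342.17 = 0.005407
n = 0.09711 / 0.005407 = 17.96 ≈ 18 → Al2(SO4)3·18H2O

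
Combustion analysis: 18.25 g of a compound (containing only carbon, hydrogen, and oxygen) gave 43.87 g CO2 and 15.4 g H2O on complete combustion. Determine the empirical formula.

mol C = 43.87 / 44.01 = 0.9968; mass C = 0.9968 × 12.01 = 11.97 g
mol H = 2 × (15.4 / 18.02) = 1.709; mass H = 1.709 × 1.008 = 1.723 g
mass O = 18.25 − (13.69) = 4.555 g → mol O = 0.2847
Smallest is O at 0.2847 mol; normalising gives C 3.501, H 6.003, O 1.000
Multiply by 2: C 7.00, H 12.01, O 2.00 → C7H12O2

C7H12O2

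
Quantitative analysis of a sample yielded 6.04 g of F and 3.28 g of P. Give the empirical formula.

F3P

F: 6.04 g ÷ 19.00 g/mol = 0.3179 mol
P: 3.28 g ÷ 30.97 g/mol = 0.1059 mol
Ratios (÷ 0.1059): F 3.002, P 1.000
Ratio ≈ 3:1, so the empirical formula is F3P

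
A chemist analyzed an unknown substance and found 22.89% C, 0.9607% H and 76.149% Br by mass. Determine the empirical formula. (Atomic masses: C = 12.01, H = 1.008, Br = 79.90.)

C2HBr

Assume 100 g: 22.89 g C, 0.9607 g H, 76.149 g Br.
C: 22.89 g ÷ 12.01 g/mol = 1.906 mol
H: 0.9607 g ÷ 1.008 g/mol = 0.9531 mol
Br: 76.149 g ÷ 79.90 g/mol = 0.9531 mol
Divide by the smallest (0.9531 mol Br): C 2.000, H 1.000, Br 1.000
→ C2HBr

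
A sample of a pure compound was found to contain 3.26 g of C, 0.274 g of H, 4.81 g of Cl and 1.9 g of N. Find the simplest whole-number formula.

C2H2ClN

n(C) = 3.26/12.01 = 0.2714, n(H) = 0.274/1.008 = 0.2718, n(Cl) = 4.81/35.45 = 0.1357, n(N) = 1.9/14.01 = 0.1356
Smallest is N at 0.1356 mol; normalising gives C 2.002, H 2.004, Cl 1.000, N 1.000
≈ 2:2:1:1 → C2H2ClN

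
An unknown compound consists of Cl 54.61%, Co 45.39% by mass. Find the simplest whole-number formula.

Assume 100 g: 54.61 g Cl, 45.39 g Co.
Moles — Cl: 54.61 / 35.45 = 1.54 mol; Co: 45.39 / 58.93 = 0.7702 mol
Divide by the smallest (0.7702 mol Co): Cl 2.000, Co 1.000
→ Cl2Co

Cl2Co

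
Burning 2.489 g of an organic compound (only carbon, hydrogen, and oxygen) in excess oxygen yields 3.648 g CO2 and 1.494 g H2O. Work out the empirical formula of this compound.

mol C = 3.648 / 44.01 = 0.08289; mass C = 0.08289 × 12.01 = 0.9955 g
mol H = 2 × (1.494 / 18.02) = 0.1658; mass H = 0.1658 × 1.008 = 0.1671 g
mass O = 2.489 − (1.163) = 1.326 g → mol O = 0.08290
Divide by the smallest (0.08289 mol C): C 1.000, H 2.000, O 1.000
≈ 1:2:1 → CH2O

CH2O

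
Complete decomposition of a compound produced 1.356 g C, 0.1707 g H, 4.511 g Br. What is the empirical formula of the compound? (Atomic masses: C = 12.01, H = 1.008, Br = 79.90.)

n(C) = 1.356/12.01 = 0.1129, n(H) = 0.1707/1.008 = 0.1693, n(Br) = 4.511/79.90 = 0.05646
Smallest is Br at 0.05646 mol; normalising gives C 2.000, H 2.999, Br 1.000
≈ 2:3:1 → C2H3Br

C2H3Br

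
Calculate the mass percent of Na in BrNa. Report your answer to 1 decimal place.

22.3%

Molar mass = 1(79.90) + 1(22.99) = 102.890 g/mol
Mass of Na per mole = 1 × 22.99 = 22.990 g
% Na = 22.990 / 102.890 × 100 = 22.3%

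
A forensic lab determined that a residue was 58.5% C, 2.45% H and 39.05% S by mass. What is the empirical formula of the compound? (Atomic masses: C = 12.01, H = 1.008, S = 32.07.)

Assume 100 g: 58.5 g C, 2.45 g H, 39.05 g S.
C: 58.5 g ÷ 12.01 g/mol = 4.871 mol
H: 2.45 g ÷ 1.008 g/mol = 2.431 mol
S: 39.05 g ÷ 32.07 g/mol = 1.218 mol
Smallest is S at 1.218 mol; normalising gives C 4.000, H 1.996, S 1.000
≈ 4:2:1 → C4H2S

C4H2S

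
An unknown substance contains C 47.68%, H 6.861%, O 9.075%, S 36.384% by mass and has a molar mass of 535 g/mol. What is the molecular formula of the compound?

Assume 100 g: 47.68 g C, 6.861 g H, 9.075 g O, 36.384 g S.
n(C) = 47.68/12.01 = 3.97, n(H) = 6.861/1.008 = 6.807, n(O) = 9.075/16.00 = 0.5672, n(S) = 36.384/32.07 = 1.135
Divide by the smallest (0.5672 mol O): C 6.999, H 12.001, O 1.000, S 2.000
Ratio ≈ 7:12:1:2, so the empirical formula is C7H12OS2
Empirical-formula mass = 176.31 g/mol
n = 535 / 176.31 = 3.03 ≈ 3
Molecular formula = (C7H12OS2)×3 = C21H36O3S6

C21H36O3S6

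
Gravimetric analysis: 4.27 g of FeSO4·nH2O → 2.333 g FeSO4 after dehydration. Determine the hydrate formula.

FeSO4·7H2O

Mass of water lost = 4.27 − 2.333 = 1.937 g → 1.937 / 18.02 = 0.1075 mol H2O
Molar mass of FeSO4 = 151.92 g/mol → mol FeSO4 = 2.333 / 151.92 = 0.01536
n = 0.1075 / 0.01536 = 7.00 ≈ 7 → FeSO4·7H2O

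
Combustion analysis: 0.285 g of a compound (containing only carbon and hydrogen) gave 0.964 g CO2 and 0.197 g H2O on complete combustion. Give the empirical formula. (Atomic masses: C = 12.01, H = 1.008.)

CH

mol C = 0.964 / 44.01 = 0.02190; mass C = 0.02190 × 12.01 = 0.2631 g
mol H = 2 × (0.197 / 18.02) = 0.02186; mass H = 0.02186 × 1.008 = 0.02204 g
Divide by the smallest (0.02186 mol H): C 1.002, H 1.000
Ratio ≈ 1:1, so the empirical formula is CH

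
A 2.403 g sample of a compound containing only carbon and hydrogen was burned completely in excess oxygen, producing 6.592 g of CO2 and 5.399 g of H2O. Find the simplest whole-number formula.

CH4

mol C = 6.592 / 44.01 = 0.1498; mass C = 0.1498 × 12.01 = 1.799 g
mol H = 2 × (5.399 / 18.02) = 0.5992; mass H = 0.5992 × 1.008 = 0.6040 g
Smallest is C at 0.1498 mol; normalising gives C 1.000, H 4.001
→ CH4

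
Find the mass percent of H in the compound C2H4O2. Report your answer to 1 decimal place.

6.7%

Molar mass = 2(12.01) + 4(1.008) + 2(16.00) = 60.052 g/mol
Mass of H per mole = 4 × 1.008 = 4.032 g
% H = 4.032 / 60.052 × 100 = 6.7%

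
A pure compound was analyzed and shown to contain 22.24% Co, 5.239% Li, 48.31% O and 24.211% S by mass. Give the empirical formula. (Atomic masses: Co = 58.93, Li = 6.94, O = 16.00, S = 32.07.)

CoLi2O8S2

Assume 100 g: 22.24 g Co, 5.239 g Li, 48.31 g O, 24.211 g S.
n(Co) = 22.24/58.93 = 0.3774, n(Li) = 5.239/6.94 = 0.7549, n(O) = 48.31/16.00 = 3.019, n(S) = 24.211/32.07 = 0.7549
Ratios (÷ 0.3774): Co 1.000, Li 2.000, O 8.001, S 2.000
Ratio ≈ 1:2:8:2, so the empirical formula is CoLi2O8S2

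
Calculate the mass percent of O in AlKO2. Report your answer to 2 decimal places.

Molar mass = 1(26.98) + 1(39.10) + 2(16.00) = 98.080 g/mol
Mass of O per mole = 2 × 16.00 = 32.000 g
% O = 32.000 / 98.080 × 100 = 32.63%

32.63%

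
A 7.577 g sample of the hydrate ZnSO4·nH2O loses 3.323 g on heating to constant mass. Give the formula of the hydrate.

ZnSO4·7H2O

Mass of anhydrous ZnSO4 = 7.577 − 3.323 = 4.254 g
mol H2O = 3.323 / 18.02 = 0.1844
Molar mass of ZnSO4 = 161.45 g/mol → mol ZnSO4 = 4.254 / 161.45 = 0.02635
n = 0.1844 / 0.02635 = 7.00 ≈ 7 → ZnSO4·7H2O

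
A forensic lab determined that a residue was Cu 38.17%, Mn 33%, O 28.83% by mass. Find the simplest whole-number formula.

Assume 100 g: 38.17 g Cu, 33 g Mn, 28.83 g O.
Moles — Cu: 38.17 / 63.55 = 0.6006 mol; Mn: 33 / 54.94 = 0.6007 mol; O: 28.83 / 16.00 = 1.802 mol
Divide by the smallest (0.6006 mol Cu): Cu 1.000, Mn 1.000, O 3.000
→ CuMnO3

CuMnO3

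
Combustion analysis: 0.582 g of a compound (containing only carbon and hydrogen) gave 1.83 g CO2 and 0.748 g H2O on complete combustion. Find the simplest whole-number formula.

CH2

mol C = 1.83 / 44.01 = 0.04158; mass C = 0.04158 × 12.01 = 0.4994 g
mol H = 2 × (0.748 / 18.02) = 0.08302; mass H = 0.08302 × 1.008 = 0.08368 g
Divide by the smallest (0.04158 mol C): C 1.000, H 1.997
→ CH2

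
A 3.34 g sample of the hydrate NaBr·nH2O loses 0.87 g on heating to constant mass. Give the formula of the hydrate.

NaBr·2H2O

Mass of anhydrous NaBr = 3.34 − 0.87 = 2.47 g
mol H2O = 0.87 / 18.02 = 0.04828
Molar mass of NaBr = 102.89 g/mol → mol NaBr = 2.47 / 102.89 = 0.02401
n = 0.04828 / 0.02401 = 2.01 ≈ 2 → NaBr·2H2O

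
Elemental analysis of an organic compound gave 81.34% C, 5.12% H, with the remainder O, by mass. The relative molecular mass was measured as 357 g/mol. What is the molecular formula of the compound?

C24H18O3

Assume 100 g: 81.34 g C, 5.12 g H, 13.54 g O.
Moles — C: 81.34 / 12.01 = 6.773 mol; H: 5.12 / 1.008 = 5.079 mol; O: 13.54 / 16.00 = 0.8462 mol
Ratios (÷ 0.8462): C 8.003, H 6.002, O 1.000
→ C8H6O
Empirical-formula mass = 118.13 g/mol
n = 357 / 118.13 = 3.02 ≈ 3
Molecular formula = (C8H6O)×3 = C24H18O3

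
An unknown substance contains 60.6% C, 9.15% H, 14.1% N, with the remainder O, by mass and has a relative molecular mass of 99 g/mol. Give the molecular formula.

C5H9NO

Assume 100 g: 60.6 g C, 9.15 g H, 14.1 g N, 16.15 g O.
C: 60.6 g ÷ 12.01 g/mol = 5.046 mol
H: 9.15 g ÷ 1.008 g/mol = 9.077 mol
N: 14.1 g ÷ 14.01 g/mol = 1.006 mol
O: 16.15 g ÷ 16.00 g/mol = 1.009 mol
Ratios (÷ 1.006): C 5.014, H 9.019, N 1.000, O 1.003
≈ 5:9:1:1 → C5H9NO
Empirical-formula mass = 99.13 g/mol
n = 99 / 99.13 = 1.00 ≈ 1
Molecular formula = empirical formula = C5H9NO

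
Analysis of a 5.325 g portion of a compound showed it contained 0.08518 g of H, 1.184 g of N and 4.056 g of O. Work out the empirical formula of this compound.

Moles — H: 0.08518 / 1.008 = 0.0845 mol; N: 1.184 / 14.01 = 0.08451 mol; O: 4.056 / 16.00 = 0.2535 mol
Smallest is H at 0.0845 mol; normalising gives H 1.000, N 1.000, O 3.000
Ratio ≈ 1:1:3, so the empirical formula is HNO3

HNO3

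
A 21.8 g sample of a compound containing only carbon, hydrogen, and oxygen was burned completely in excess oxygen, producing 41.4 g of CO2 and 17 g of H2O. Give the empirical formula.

mol C = 41.4 / 44.01 = 0.9407; mass C = 0.9407 × 12.01 = 11.30 g
mol H = 2 × (17 / 18.02) = 1.887; mass H = 1.887 × 1.008 = 1.902 g
mass O = 21.8 − (13.20) = 8.600 g → mol O = 0.5375
Divide by the smallest (0.5375 mol O): C 1.750, H 3.510, O 1.000
Multiply by 4: C 7.00, H 14.04, O 4.00 → C7H14O4

C7H14O4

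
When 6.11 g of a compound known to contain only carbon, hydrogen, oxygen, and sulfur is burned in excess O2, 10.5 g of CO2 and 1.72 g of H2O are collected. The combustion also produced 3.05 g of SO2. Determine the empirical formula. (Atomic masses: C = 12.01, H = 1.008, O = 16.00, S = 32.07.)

C5H4O2S

mol C = 10.5 / 44.01 = 0.2386; mass C = 0.2386 × 12.01 = 2.865 g
mol H = 2 × (1.72 / 18.02) = 0.1909; mass H = 0.1909 × 1.008 = 0.1924 g
mol S = 3.05 / 64.07 = 0.04760; mass S = 1.527 g
mass O = 6.11 − (4.584) = 1.526 g → mol O = 0.09535
Smallest is S at 0.0476 mol; normalising gives C 5.012, H 4.010, O 2.003, S 1.000
≈ 5:4:2:1 → C5H4O2S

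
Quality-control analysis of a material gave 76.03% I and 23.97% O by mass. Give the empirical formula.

I2O5

Assume 100 g: 76.03 g I, 23.97 g O.
I: 76.03 g ÷ 126.90 g/mol = 0.5991 mol
O: 23.97 g ÷ 16.00 g/mol = 1.498 mol
Smallest is I at 0.5991 mol; normalising gives I 1.000, O 2.500
×2: I 2.00, O 5.00 → I2O5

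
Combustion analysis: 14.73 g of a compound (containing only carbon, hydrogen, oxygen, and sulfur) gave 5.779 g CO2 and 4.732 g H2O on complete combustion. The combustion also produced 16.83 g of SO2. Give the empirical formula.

mol C = 5.779 / 44.01 = 0.1313; mass C = 0.1313 × 12.01 = 1.577 g
mol H = 2 × (4.732 / 18.02) = 0.5252; mass H = 0.5252 × 1.008 = 0.5294 g
mol S = 16.83 / 64.07 = 0.2627; mass S = 8.424 g
mass O = 14.73 − (10.53) = 4.199 g → mol O = 0.2625
Smallest is C at 0.1313 mol; normalising gives C 1.000, H 4.000, O 1.999, S 2.000
≈ 1:4:2:2 → CH4O2S2

CH4O2S2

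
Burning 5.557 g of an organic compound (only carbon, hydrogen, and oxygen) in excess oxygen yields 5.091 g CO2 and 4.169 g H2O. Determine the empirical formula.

mol C = 5.091 / 44.01 = 0.1157; mass C = 0.1157 × 12.01 = 1.389 g
mol H = 2 × (4.169 / 18.02) = 0.4627; mass H = 0.4627 × 1.008 = 0.4664 g
mass O = 5.557 − (1.856) = 3.701 g → mol O = 0.2313
Ratios (÷ 0.1157): C 1.000, H 4.000, O 2.000
→ CH4O2

CH4O2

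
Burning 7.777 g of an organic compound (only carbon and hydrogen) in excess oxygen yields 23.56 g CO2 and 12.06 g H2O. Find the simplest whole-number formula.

C2H5

mol C = 23.56 / 44.01 = 0.5353; mass C = 0.5353 × 12.01 = 6.429 g
mol H = 2 × (12.06 / 18.02) = 1.339; mass H = 1.339 × 1.008 = 1.349 g
Ratios (÷ 0.5353): C 1.000, H 2.500
×2: C 2.00, H 5.00 → C2H5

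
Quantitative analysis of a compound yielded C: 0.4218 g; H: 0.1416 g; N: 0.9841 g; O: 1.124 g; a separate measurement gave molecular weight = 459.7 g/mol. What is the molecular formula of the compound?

C6H24N12O12

C: 0.4218 g ÷ 12.01 g/mol = 0.03512 mol
H: 0.1416 g ÷ 1.008 g/mol = 0.1405 mol
N: 0.9841 g ÷ 14.01 g/mol = 0.07024 mol
O: 1.124 g ÷ 16.00 g/mol = 0.07025 mol
Divide by the smallest (0.03512 mol C): C 1.000, H 4.000, N 2.000, O 2.000
Ratio ≈ 1:4:2:2, so the empirical formula is CH4N2O2
Empirical-formula mass = 76.06 g/mol
n = 459.7 / 76.06 = 6.04 ≈ 6
Molecular formula = (CH4N2O2)×6 = C6H24N12O12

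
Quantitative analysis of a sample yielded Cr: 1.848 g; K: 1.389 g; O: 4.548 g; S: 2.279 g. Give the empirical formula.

CrKO8S2

n(Cr) = 1.848/52.00 = 0.03554, n(K) = 1.389/39.10 = 0.03552, n(O) = 4.548/16.00 = 0.2843, n(S) = 2.279/32.07 = 0.07106
Smallest is K at 0.03552 mol; normalising gives Cr 1.000, K 1.000, O 8.002, S 2.000
≈ 1:1:8:2 → CrKO8S2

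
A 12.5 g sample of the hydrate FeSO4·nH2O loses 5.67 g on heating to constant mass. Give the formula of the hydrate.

FeSO4·7H2O

Mass of anhydrous FeSO4 = 12.5 − 5.67 = 6.83 g
mol H2O = 5.67 / 18.02 = 0.3147
Molar mass of FeSO4 = 151.92 g/mol → mol FeSO4 = 6.83 / 151.92 = 0.04496
n = 0.3147 / 0.04496 = 7.00 ≈ 7 → FeSO4·7H2O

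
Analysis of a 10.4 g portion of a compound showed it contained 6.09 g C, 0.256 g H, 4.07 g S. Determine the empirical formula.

C4H2S

Moles — C: 6.09 / 12.01 = 0.5071 mol; H: 0.256 / 1.008 = 0.254 mol; S: 4.07 / 32.07 = 0.1269 mol
Ratios (÷ 0.1269): C 3.996, H 2.001, S 1.000
Ratio ≈ 4:2:1, so the empirical formula is C4H2S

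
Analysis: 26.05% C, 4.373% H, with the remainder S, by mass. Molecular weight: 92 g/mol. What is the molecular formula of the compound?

Assume 100 g: 26.05 g C, 4.373 g H, 69.577 g S.
Moles — C: 26.05 / 12.01 = 2.169 mol; H: 4.373 / 1.008 = 4.338 mol; S: 69.577 / 32.07 = 2.17 mol
Divide by the smallest (2.169 mol C): C 1.000, H 2.000, S 1.000
Ratio ≈ 1:2:1, so the empirical formula is CH2S
Empirical-formula mass = 46.10 g/mol
n = 92 / 46.10 = 2.00 ≈ 2
Molecular formula = (CH2S)×2 = C2H4S2

C2H4S2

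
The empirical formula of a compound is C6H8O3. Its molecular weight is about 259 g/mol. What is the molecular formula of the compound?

C12H16O6

Empirical-formula mass = 128.12 g/mol
n = 259 / 128.12 = 2.02 ≈ 2
Molecular formula = (C6H8O3)2 = C12H16O6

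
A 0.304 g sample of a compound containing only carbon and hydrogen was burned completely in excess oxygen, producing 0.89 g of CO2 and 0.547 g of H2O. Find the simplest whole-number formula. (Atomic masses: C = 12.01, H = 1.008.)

CH3

mol C = 0.89 / 44.01 = 0.02022; mass C = 0.02022 × 12.01 = 0.2429 g
mol H = 2 × (0.547 / 18.02) = 0.06071; mass H = 0.06071 × 1.008 = 0.06120 g
Divide by the smallest (0.02022 mol C): C 1.000, H 3.002
≈ 1:3 → CH3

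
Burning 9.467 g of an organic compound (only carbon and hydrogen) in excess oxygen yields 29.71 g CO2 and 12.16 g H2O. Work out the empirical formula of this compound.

CH2

mol C = 29.71 / 44.01 = 0.6751; mass C = 0.6751 × 12.01 = 8.108 g
mol H = 2 × (12.16 / 18.02) = 1.350; mass H = 1.350 × 1.008 = 1.360 g
Ratios (÷ 0.6751): C 1.000, H 1.999
Ratio ≈ 1:2, so the empirical formula is CH2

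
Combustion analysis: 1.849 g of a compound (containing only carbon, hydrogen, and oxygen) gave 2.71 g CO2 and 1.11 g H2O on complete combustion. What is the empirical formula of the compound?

mol C = 2.71 / 44.01 = 0.06158; mass C = 0.06158 × 12.01 = 0.7395 g
mol H = 2 × (1.11 / 18.02) = 0.1232; mass H = 0.1232 × 1.008 = 0.1242 g
mass O = 1.849 − (0.8637) = 0.9853 g → mol O = 0.06158
Divide by the smallest (0.06158 mol C): C 1.000, H 2.001, O 1.000
≈ 1:2:1 → CH2O

CH2O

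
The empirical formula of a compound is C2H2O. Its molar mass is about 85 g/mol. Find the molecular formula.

C4H4O2

Empirical-formula mass = 42.04 g/mol
n = 85 / 42.04 = 2.02 ≈ 2
Molecular formula = (C2H2O)2 = C4H4O2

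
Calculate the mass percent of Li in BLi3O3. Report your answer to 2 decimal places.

26.15%

Molar mass = 1(10.81) + 3(6.94) + 3(16.00) = 79.630 g/mol
Mass of Li per mole = 3 × 6.94 = 20.820 g
% Li = 20.820 / 79.630 × 100 = 26.15%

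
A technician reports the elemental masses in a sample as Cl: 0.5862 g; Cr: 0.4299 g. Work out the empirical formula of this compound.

Cl2Cr

n(Cl) = 0.5862/35.45 = 0.01654, n(Cr) = 0.4299/52.00 = 0.008267
Divide by the smallest (0.008267 mol Cr): Cl 2.000, Cr 1.000
Ratio ≈ 2:1, so the empirical formula is Cl2Cr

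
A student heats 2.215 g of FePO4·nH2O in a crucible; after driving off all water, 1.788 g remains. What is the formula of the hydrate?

Mass of water lost = 2.215 − 1.788 = 0.427 g → 0.427 / 18.02 = 0.0237 mol H2O
Molar mass of FePO4 = 150.82 g/mol → mol FePO4 = 1.788 / 150.82 = 0.01186
n = 0.0237 / 0.01186 = 2.00 ≈ 2 → FePO4·2H2O

FePO4·2H2O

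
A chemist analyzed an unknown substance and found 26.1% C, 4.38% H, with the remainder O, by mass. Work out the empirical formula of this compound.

CH2O2

Assume 100 g: 26.1 g C, 4.38 g H, 69.52 g O.
n(C) = 26.1/12.01 = 2.173, n(H) = 4.38/1.008 = 4.345, n(O) = 69.52/16.00 = 4.345
Ratios (÷ 2.173): C 1.000, H 1.999, O 1.999
≈ 1:2:2 → CH2O2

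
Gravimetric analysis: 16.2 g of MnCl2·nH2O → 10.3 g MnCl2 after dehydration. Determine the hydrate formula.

MnCl2·4H2O

Mass of water lost = 16.2 − 10.3 = 5.9 g → 5.9 / 18.02 = 0.3274 mol H2O
Molar mass of MnCl2 = 125.84 g/mol → mol MnCl2 = 10.3 / 125.84 = 0.08185
n = 0.3274 / 0.08185 = 4.00 ≈ 4 → MnCl2·4H2O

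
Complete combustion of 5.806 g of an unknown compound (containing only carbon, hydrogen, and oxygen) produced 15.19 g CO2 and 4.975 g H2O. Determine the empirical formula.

mol C = 15.19 / 44.01 = 0.3451; mass C = 0.3451 × 12.01 = 4.145 g
mol H = 2 × (4.975 / 18.02) = 0.5522; mass H = 0.5522 × 1.008 = 0.5566 g
mass O = 5.806 − (4.702) = 1.104 g → mol O = 0.06901
Divide by the smallest (0.06901 mol O): C 5.001, H 8.001, O 1.000
→ C5H8O

C5H8O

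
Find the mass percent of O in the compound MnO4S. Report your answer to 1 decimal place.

Molar mass = 1(54.94) + 4(16.00) + 1(32.07) = 151.010 g/mol
Mass of O per mole = 4 × 16.00 = 64.000 g
% O = 64.000 / 151.010 × 100 = 42.4%

42.4%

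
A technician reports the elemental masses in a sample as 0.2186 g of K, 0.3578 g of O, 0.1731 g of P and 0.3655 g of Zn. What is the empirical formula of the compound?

KO4PZn

n(K) = 0.2186/39.10 = 0.005591, n(O) = 0.3578/16.00 = 0.02236, n(P) = 0.1731/30.97 = 0.005589, n(Zn) = 0.3655/65.38 = 0.00559
Ratios (÷ 0.005589): K 1.000, O 4.001, P 1.000, Zn 1.000
→ KO4PZn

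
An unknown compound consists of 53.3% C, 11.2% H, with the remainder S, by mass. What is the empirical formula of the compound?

Assume 100 g: 53.3 g C, 11.2 g H, 35.5 g S.
n(C) = 53.3/12.01 = 4.438, n(H) = 11.2/1.008 = 11.11, n(S) = 35.5/32.07 = 1.107
Smallest is S at 1.107 mol; normalising gives C 4.009, H 10.038, S 1.000
→ C4H10S

C4H10S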